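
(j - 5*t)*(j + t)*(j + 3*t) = j^3 - j^2*t - 17*j*t^2 - 15*t^3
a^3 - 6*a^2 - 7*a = a*(a - 7)*(a + 1)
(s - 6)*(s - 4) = s^2 - 10*s + 24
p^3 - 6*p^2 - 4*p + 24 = (p - 6)*(p - 2)*(p + 2)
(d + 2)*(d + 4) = d^2 + 6*d + 8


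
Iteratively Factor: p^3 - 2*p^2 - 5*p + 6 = (p + 2)*(p^2 - 4*p + 3) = (p - 1)*(p + 2)*(p - 3)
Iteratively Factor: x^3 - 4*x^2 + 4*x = (x - 2)*(x^2 - 2*x) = (x - 2)^2*(x)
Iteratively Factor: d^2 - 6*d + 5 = (d - 1)*(d - 5)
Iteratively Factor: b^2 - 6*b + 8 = (b - 4)*(b - 2)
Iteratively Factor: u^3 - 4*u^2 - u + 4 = (u + 1)*(u^2 - 5*u + 4) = (u - 4)*(u + 1)*(u - 1)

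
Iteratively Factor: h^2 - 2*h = (h)*(h - 2)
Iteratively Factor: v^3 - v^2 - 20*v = (v)*(v^2 - v - 20) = v*(v + 4)*(v - 5)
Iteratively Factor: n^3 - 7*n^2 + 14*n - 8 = (n - 2)*(n^2 - 5*n + 4) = (n - 2)*(n - 1)*(n - 4)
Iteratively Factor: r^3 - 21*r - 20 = (r + 1)*(r^2 - r - 20) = (r - 5)*(r + 1)*(r + 4)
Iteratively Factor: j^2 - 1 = (j + 1)*(j - 1)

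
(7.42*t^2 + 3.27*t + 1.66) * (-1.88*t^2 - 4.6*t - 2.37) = -13.9496*t^4 - 40.2796*t^3 - 35.7482*t^2 - 15.3859*t - 3.9342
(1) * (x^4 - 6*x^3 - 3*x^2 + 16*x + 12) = x^4 - 6*x^3 - 3*x^2 + 16*x + 12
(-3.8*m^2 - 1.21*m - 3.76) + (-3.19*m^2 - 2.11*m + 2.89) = -6.99*m^2 - 3.32*m - 0.87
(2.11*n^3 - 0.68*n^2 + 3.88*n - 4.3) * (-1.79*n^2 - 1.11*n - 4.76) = -3.7769*n^5 - 1.1249*n^4 - 16.234*n^3 + 6.627*n^2 - 13.6958*n + 20.468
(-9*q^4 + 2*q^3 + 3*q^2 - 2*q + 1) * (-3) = 27*q^4 - 6*q^3 - 9*q^2 + 6*q - 3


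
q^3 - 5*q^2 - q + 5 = (q - 5)*(q - 1)*(q + 1)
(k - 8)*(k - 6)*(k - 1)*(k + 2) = k^4 - 13*k^3 + 32*k^2 + 76*k - 96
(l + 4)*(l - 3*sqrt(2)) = l^2 - 3*sqrt(2)*l + 4*l - 12*sqrt(2)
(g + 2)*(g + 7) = g^2 + 9*g + 14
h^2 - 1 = (h - 1)*(h + 1)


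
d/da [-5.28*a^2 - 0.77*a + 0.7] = -10.56*a - 0.77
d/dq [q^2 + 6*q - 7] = 2*q + 6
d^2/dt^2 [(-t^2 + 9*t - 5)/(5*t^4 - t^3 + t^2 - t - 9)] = 2*(-75*t^8 + 1365*t^7 - 1606*t^6 + 507*t^5 - 684*t^4 + 4202*t^3 - 1893*t^2 + 393*t - 212)/(125*t^12 - 75*t^11 + 90*t^10 - 106*t^9 - 627*t^8 + 234*t^7 - 275*t^6 + 318*t^5 + 1137*t^4 - 190*t^3 + 216*t^2 - 243*t - 729)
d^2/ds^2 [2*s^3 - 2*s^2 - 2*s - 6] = 12*s - 4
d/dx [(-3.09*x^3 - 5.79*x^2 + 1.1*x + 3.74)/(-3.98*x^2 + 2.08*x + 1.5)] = (12.2982*x^4 - 12.8544*x^3 - 21.5702*x^2 + 12.4004*x - 6.1292)/(15.8404*x^4 - 16.5568*x^3 - 7.6136*x^2 + 6.24*x + 2.25)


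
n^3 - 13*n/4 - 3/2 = (n - 2)*(n + 1/2)*(n + 3/2)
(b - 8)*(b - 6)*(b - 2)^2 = b^4 - 18*b^3 + 108*b^2 - 248*b + 192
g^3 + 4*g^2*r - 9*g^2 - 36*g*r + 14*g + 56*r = (g - 7)*(g - 2)*(g + 4*r)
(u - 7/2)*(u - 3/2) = u^2 - 5*u + 21/4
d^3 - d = d*(d - 1)*(d + 1)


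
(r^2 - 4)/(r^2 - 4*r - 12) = (r - 2)/(r - 6)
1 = 1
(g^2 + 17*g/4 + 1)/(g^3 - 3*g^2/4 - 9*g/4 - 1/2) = (g + 4)/(g^2 - g - 2)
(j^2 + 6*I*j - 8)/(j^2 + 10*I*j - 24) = (j + 2*I)/(j + 6*I)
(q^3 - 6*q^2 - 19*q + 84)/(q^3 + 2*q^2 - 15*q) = (q^2 - 3*q - 28)/(q*(q + 5))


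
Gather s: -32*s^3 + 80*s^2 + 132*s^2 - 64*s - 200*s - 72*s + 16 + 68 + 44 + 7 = -32*s^3 + 212*s^2 - 336*s + 135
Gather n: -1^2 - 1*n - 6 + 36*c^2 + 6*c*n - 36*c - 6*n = 36*c^2 - 36*c + n*(6*c - 7) - 7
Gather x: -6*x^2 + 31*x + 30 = -6*x^2 + 31*x + 30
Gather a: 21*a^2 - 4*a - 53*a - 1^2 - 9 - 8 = 21*a^2 - 57*a - 18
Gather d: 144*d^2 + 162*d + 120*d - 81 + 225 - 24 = 144*d^2 + 282*d + 120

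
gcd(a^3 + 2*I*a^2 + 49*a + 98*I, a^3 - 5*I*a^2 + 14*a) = a^2 - 5*I*a + 14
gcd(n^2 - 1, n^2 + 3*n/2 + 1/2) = n + 1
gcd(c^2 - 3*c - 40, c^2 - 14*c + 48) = c - 8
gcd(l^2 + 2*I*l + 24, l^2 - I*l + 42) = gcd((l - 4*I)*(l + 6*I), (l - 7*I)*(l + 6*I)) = l + 6*I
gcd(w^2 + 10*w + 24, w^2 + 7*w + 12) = w + 4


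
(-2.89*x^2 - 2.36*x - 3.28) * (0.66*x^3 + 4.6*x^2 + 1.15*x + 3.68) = -1.9074*x^5 - 14.8516*x^4 - 16.3443*x^3 - 28.4372*x^2 - 12.4568*x - 12.0704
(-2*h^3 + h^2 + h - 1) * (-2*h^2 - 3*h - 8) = 4*h^5 + 4*h^4 + 11*h^3 - 9*h^2 - 5*h + 8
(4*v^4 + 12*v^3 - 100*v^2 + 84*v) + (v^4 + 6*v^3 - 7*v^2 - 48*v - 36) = 5*v^4 + 18*v^3 - 107*v^2 + 36*v - 36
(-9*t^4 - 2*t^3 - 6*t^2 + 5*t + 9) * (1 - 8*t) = 72*t^5 + 7*t^4 + 46*t^3 - 46*t^2 - 67*t + 9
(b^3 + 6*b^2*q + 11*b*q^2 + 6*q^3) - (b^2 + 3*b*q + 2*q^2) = b^3 + 6*b^2*q - b^2 + 11*b*q^2 - 3*b*q + 6*q^3 - 2*q^2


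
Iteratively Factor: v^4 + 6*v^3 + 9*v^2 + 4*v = (v + 1)*(v^3 + 5*v^2 + 4*v) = (v + 1)^2*(v^2 + 4*v) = v*(v + 1)^2*(v + 4)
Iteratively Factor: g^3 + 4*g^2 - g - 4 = (g + 1)*(g^2 + 3*g - 4) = (g + 1)*(g + 4)*(g - 1)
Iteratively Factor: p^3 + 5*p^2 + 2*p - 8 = (p - 1)*(p^2 + 6*p + 8) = (p - 1)*(p + 2)*(p + 4)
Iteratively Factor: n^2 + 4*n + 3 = (n + 3)*(n + 1)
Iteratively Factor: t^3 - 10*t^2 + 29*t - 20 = (t - 5)*(t^2 - 5*t + 4) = (t - 5)*(t - 4)*(t - 1)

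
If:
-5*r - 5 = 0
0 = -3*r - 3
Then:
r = -1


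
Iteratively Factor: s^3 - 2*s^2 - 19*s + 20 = (s + 4)*(s^2 - 6*s + 5) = (s - 5)*(s + 4)*(s - 1)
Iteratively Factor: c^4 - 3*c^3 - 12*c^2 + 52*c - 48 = (c - 2)*(c^3 - c^2 - 14*c + 24) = (c - 2)*(c + 4)*(c^2 - 5*c + 6) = (c - 3)*(c - 2)*(c + 4)*(c - 2)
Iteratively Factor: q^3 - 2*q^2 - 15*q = (q + 3)*(q^2 - 5*q) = q*(q + 3)*(q - 5)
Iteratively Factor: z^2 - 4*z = (z)*(z - 4)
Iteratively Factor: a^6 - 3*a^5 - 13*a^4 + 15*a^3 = (a)*(a^5 - 3*a^4 - 13*a^3 + 15*a^2) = a^2*(a^4 - 3*a^3 - 13*a^2 + 15*a) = a^2*(a + 3)*(a^3 - 6*a^2 + 5*a) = a^3*(a + 3)*(a^2 - 6*a + 5) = a^3*(a - 5)*(a + 3)*(a - 1)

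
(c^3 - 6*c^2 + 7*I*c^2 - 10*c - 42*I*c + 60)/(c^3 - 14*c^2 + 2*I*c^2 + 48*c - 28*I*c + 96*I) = (c + 5*I)/(c - 8)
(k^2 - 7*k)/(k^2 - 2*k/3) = 3*(k - 7)/(3*k - 2)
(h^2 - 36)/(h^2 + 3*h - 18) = (h - 6)/(h - 3)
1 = 1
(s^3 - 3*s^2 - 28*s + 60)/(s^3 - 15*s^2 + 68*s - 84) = (s + 5)/(s - 7)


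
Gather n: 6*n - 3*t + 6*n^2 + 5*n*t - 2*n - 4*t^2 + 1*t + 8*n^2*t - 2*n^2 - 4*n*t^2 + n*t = n^2*(8*t + 4) + n*(-4*t^2 + 6*t + 4) - 4*t^2 - 2*t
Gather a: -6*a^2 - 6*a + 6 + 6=-6*a^2 - 6*a + 12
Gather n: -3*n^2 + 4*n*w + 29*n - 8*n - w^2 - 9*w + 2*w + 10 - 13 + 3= -3*n^2 + n*(4*w + 21) - w^2 - 7*w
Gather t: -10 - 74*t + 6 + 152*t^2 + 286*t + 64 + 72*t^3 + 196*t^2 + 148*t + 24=72*t^3 + 348*t^2 + 360*t + 84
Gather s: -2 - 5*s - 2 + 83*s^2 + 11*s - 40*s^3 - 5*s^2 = -40*s^3 + 78*s^2 + 6*s - 4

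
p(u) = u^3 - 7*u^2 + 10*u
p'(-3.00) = 79.00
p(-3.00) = -120.00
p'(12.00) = 274.00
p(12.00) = 840.00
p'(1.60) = -4.72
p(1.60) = 2.18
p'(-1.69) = 42.23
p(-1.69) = -41.72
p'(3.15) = -4.33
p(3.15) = -6.70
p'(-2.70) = 69.67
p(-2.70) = -97.71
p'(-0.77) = 22.56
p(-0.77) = -12.31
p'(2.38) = -6.33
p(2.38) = -2.37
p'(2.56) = -6.18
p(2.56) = -3.50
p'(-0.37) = 15.59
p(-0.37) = -4.71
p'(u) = 3*u^2 - 14*u + 10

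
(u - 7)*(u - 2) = u^2 - 9*u + 14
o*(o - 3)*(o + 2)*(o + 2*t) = o^4 + 2*o^3*t - o^3 - 2*o^2*t - 6*o^2 - 12*o*t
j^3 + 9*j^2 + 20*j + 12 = (j + 1)*(j + 2)*(j + 6)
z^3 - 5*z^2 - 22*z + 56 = (z - 7)*(z - 2)*(z + 4)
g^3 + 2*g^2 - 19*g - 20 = (g - 4)*(g + 1)*(g + 5)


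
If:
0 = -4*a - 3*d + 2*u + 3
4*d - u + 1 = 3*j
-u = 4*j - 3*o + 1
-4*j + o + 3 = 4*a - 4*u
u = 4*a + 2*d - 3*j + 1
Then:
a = 97/270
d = 97/135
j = 161/135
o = 91/45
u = 8/27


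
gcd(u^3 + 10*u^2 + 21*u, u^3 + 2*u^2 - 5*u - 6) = u + 3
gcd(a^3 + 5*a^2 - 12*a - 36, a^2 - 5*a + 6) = a - 3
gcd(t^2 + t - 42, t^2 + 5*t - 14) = t + 7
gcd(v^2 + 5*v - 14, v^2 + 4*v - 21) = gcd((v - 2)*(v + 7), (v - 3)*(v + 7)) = v + 7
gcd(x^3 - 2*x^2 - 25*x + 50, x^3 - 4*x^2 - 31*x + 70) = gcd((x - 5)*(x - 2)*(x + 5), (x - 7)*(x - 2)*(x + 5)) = x^2 + 3*x - 10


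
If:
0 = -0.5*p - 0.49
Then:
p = -0.98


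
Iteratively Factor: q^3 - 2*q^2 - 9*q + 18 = (q + 3)*(q^2 - 5*q + 6) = (q - 3)*(q + 3)*(q - 2)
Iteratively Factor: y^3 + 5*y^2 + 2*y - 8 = (y + 4)*(y^2 + y - 2) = (y - 1)*(y + 4)*(y + 2)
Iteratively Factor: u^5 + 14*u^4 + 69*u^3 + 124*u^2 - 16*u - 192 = (u + 4)*(u^4 + 10*u^3 + 29*u^2 + 8*u - 48) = (u - 1)*(u + 4)*(u^3 + 11*u^2 + 40*u + 48) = (u - 1)*(u + 4)^2*(u^2 + 7*u + 12) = (u - 1)*(u + 4)^3*(u + 3)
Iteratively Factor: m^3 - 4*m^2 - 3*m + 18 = (m - 3)*(m^2 - m - 6) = (m - 3)*(m + 2)*(m - 3)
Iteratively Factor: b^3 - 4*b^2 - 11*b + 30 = (b - 2)*(b^2 - 2*b - 15) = (b - 2)*(b + 3)*(b - 5)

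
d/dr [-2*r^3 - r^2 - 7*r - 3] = -6*r^2 - 2*r - 7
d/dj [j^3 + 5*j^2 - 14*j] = 3*j^2 + 10*j - 14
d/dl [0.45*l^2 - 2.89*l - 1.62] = 0.9*l - 2.89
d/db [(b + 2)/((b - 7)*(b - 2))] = (-b^2 - 4*b + 32)/(b^4 - 18*b^3 + 109*b^2 - 252*b + 196)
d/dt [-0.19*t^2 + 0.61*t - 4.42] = 0.61 - 0.38*t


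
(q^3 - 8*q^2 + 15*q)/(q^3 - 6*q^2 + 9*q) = (q - 5)/(q - 3)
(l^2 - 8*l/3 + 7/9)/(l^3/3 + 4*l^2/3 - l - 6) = (9*l^2 - 24*l + 7)/(3*(l^3 + 4*l^2 - 3*l - 18))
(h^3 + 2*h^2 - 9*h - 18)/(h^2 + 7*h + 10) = (h^2 - 9)/(h + 5)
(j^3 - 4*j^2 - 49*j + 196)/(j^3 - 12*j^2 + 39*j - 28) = (j + 7)/(j - 1)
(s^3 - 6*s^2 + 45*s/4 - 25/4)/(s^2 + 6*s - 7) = (s^2 - 5*s + 25/4)/(s + 7)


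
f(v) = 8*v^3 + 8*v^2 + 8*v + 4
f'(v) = 24*v^2 + 16*v + 8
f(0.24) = 6.49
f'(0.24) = 13.22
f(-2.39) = -78.64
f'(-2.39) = 106.85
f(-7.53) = -3018.30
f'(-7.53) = 1248.34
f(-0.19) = 2.71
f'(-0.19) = 5.83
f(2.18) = 142.34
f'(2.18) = 156.94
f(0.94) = 25.23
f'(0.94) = 44.25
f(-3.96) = -399.02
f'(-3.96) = 321.00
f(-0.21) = 2.60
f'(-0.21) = 5.70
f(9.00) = 6556.00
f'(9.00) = 2096.00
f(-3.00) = -164.00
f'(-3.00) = 176.00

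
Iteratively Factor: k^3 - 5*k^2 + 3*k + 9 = (k - 3)*(k^2 - 2*k - 3) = (k - 3)^2*(k + 1)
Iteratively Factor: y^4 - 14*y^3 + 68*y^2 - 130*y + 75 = (y - 3)*(y^3 - 11*y^2 + 35*y - 25) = (y - 5)*(y - 3)*(y^2 - 6*y + 5) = (y - 5)^2*(y - 3)*(y - 1)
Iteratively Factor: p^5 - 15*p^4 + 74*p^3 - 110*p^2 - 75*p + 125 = (p - 5)*(p^4 - 10*p^3 + 24*p^2 + 10*p - 25) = (p - 5)*(p + 1)*(p^3 - 11*p^2 + 35*p - 25) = (p - 5)^2*(p + 1)*(p^2 - 6*p + 5) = (p - 5)^3*(p + 1)*(p - 1)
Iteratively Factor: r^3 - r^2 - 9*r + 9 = (r - 3)*(r^2 + 2*r - 3) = (r - 3)*(r + 3)*(r - 1)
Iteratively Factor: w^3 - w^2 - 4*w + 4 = (w + 2)*(w^2 - 3*w + 2) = (w - 1)*(w + 2)*(w - 2)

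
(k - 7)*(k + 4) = k^2 - 3*k - 28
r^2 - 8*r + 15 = (r - 5)*(r - 3)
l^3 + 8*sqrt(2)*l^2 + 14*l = l*(l + sqrt(2))*(l + 7*sqrt(2))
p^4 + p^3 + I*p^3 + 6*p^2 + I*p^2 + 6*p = p*(p + 1)*(p - 2*I)*(p + 3*I)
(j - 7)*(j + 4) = j^2 - 3*j - 28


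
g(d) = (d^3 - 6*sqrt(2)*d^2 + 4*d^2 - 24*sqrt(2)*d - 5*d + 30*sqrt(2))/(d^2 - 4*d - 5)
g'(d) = (4 - 2*d)*(d^3 - 6*sqrt(2)*d^2 + 4*d^2 - 24*sqrt(2)*d - 5*d + 30*sqrt(2))/(d^2 - 4*d - 5)^2 + (3*d^2 - 12*sqrt(2)*d + 8*d - 24*sqrt(2) - 5)/(d^2 - 4*d - 5)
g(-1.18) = 72.36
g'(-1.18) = 391.95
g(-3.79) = 2.90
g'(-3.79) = 2.93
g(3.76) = 19.36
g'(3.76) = 16.67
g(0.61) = -2.44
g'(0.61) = 7.08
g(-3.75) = 3.02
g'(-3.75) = 2.98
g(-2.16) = 11.50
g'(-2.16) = 10.85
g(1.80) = 4.06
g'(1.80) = 4.88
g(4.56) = 54.61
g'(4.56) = 121.43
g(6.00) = -19.53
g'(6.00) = 24.49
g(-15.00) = -13.42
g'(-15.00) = 1.12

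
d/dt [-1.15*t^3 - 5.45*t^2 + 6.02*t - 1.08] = -3.45*t^2 - 10.9*t + 6.02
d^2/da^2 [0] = 0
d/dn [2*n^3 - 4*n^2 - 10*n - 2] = 6*n^2 - 8*n - 10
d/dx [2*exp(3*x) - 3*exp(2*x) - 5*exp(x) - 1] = (6*exp(2*x) - 6*exp(x) - 5)*exp(x)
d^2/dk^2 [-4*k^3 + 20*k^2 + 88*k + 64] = 40 - 24*k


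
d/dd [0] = 0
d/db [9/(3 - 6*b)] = 6/(2*b - 1)^2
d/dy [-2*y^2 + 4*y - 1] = 4 - 4*y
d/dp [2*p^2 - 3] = 4*p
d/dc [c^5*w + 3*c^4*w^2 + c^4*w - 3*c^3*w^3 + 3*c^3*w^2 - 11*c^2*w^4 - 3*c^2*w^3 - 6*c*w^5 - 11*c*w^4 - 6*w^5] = w*(5*c^4 + 12*c^3*w + 4*c^3 - 9*c^2*w^2 + 9*c^2*w - 22*c*w^3 - 6*c*w^2 - 6*w^4 - 11*w^3)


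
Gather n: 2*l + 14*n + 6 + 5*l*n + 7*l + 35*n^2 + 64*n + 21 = 9*l + 35*n^2 + n*(5*l + 78) + 27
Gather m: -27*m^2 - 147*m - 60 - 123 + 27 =-27*m^2 - 147*m - 156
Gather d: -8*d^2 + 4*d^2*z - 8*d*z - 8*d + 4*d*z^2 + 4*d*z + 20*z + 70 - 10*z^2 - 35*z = d^2*(4*z - 8) + d*(4*z^2 - 4*z - 8) - 10*z^2 - 15*z + 70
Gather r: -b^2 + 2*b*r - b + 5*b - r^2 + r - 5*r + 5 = -b^2 + 4*b - r^2 + r*(2*b - 4) + 5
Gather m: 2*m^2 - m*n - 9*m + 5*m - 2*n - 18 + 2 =2*m^2 + m*(-n - 4) - 2*n - 16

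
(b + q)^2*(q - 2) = b^2*q - 2*b^2 + 2*b*q^2 - 4*b*q + q^3 - 2*q^2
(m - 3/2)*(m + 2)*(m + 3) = m^3 + 7*m^2/2 - 3*m/2 - 9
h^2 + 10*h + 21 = (h + 3)*(h + 7)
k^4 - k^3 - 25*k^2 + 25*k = k*(k - 5)*(k - 1)*(k + 5)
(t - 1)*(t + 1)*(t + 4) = t^3 + 4*t^2 - t - 4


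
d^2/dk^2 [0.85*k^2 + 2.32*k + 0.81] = 1.70000000000000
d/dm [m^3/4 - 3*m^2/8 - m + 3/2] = 3*m^2/4 - 3*m/4 - 1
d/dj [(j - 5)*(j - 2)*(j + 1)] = 3*j^2 - 12*j + 3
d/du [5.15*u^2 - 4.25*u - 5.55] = 10.3*u - 4.25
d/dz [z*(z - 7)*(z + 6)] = 3*z^2 - 2*z - 42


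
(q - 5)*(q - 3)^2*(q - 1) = q^4 - 12*q^3 + 50*q^2 - 84*q + 45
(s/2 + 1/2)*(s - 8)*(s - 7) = s^3/2 - 7*s^2 + 41*s/2 + 28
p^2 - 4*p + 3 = (p - 3)*(p - 1)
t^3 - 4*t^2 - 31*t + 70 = (t - 7)*(t - 2)*(t + 5)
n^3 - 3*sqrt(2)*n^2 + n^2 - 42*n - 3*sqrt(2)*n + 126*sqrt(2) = (n - 6)*(n + 7)*(n - 3*sqrt(2))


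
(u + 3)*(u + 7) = u^2 + 10*u + 21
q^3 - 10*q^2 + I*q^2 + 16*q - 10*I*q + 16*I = (q - 8)*(q - 2)*(q + I)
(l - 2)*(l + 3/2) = l^2 - l/2 - 3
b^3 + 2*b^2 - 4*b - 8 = (b - 2)*(b + 2)^2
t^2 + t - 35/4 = (t - 5/2)*(t + 7/2)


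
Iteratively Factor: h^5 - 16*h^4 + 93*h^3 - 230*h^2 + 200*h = (h - 5)*(h^4 - 11*h^3 + 38*h^2 - 40*h) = (h - 5)^2*(h^3 - 6*h^2 + 8*h) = (h - 5)^2*(h - 2)*(h^2 - 4*h) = h*(h - 5)^2*(h - 2)*(h - 4)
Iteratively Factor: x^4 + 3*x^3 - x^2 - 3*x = (x)*(x^3 + 3*x^2 - x - 3) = x*(x - 1)*(x^2 + 4*x + 3) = x*(x - 1)*(x + 3)*(x + 1)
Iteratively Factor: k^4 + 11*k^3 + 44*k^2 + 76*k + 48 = (k + 2)*(k^3 + 9*k^2 + 26*k + 24) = (k + 2)^2*(k^2 + 7*k + 12) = (k + 2)^2*(k + 4)*(k + 3)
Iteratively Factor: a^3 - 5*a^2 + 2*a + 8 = (a - 4)*(a^2 - a - 2) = (a - 4)*(a - 2)*(a + 1)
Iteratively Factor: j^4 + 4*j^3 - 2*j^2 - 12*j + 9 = (j + 3)*(j^3 + j^2 - 5*j + 3) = (j + 3)^2*(j^2 - 2*j + 1) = (j - 1)*(j + 3)^2*(j - 1)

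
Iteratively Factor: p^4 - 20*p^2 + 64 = (p + 4)*(p^3 - 4*p^2 - 4*p + 16) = (p + 2)*(p + 4)*(p^2 - 6*p + 8) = (p - 4)*(p + 2)*(p + 4)*(p - 2)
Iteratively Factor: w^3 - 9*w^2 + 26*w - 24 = (w - 4)*(w^2 - 5*w + 6) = (w - 4)*(w - 3)*(w - 2)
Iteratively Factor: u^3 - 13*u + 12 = (u + 4)*(u^2 - 4*u + 3) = (u - 3)*(u + 4)*(u - 1)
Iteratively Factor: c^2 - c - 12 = (c - 4)*(c + 3)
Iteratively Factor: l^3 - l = (l - 1)*(l^2 + l) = l*(l - 1)*(l + 1)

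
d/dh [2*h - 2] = 2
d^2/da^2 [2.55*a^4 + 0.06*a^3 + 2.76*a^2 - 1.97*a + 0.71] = 30.6*a^2 + 0.36*a + 5.52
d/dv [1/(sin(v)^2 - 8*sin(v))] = 2*(4 - sin(v))*cos(v)/((sin(v) - 8)^2*sin(v)^2)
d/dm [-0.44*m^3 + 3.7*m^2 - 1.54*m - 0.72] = -1.32*m^2 + 7.4*m - 1.54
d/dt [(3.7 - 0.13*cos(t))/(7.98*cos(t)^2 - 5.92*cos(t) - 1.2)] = (-1.0374*cos(t)^2 + 59.052*cos(t) - 22.06)*sin(t)/(63.6804*cos(t)^4 - 94.4832*cos(t)^3 + 15.8944*cos(t)^2 + 14.208*cos(t) + 1.44)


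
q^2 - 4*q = q*(q - 4)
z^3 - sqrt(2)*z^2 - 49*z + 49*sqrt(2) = (z - 7)*(z + 7)*(z - sqrt(2))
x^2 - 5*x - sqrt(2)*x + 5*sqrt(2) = (x - 5)*(x - sqrt(2))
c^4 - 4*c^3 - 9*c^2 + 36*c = c*(c - 4)*(c - 3)*(c + 3)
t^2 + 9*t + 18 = (t + 3)*(t + 6)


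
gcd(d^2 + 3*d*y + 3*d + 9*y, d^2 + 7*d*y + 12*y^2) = d + 3*y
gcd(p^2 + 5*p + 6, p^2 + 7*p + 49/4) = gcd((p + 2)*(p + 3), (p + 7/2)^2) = 1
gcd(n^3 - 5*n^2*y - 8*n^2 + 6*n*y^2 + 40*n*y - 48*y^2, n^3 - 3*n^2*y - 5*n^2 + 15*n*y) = -n + 3*y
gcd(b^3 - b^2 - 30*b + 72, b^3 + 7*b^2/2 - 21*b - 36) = b^2 + 2*b - 24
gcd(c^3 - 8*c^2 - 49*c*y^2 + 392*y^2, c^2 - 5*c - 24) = c - 8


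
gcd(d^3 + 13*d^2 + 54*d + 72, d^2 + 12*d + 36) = d + 6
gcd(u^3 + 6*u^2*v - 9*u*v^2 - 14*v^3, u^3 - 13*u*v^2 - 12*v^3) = u + v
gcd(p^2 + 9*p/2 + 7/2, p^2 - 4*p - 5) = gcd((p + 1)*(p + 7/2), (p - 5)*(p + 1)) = p + 1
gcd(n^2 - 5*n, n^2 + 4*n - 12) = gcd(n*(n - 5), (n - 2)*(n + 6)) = 1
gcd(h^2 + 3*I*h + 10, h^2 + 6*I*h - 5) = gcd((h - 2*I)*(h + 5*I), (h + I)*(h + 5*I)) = h + 5*I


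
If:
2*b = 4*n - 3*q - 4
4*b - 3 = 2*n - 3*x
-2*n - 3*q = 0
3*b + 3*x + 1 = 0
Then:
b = 16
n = 6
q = -4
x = -49/3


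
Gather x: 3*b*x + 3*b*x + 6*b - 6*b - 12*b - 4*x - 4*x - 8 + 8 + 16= -12*b + x*(6*b - 8) + 16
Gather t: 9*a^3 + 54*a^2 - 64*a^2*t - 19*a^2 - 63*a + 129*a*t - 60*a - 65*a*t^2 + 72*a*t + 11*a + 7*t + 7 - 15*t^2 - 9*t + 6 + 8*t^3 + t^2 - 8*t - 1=9*a^3 + 35*a^2 - 112*a + 8*t^3 + t^2*(-65*a - 14) + t*(-64*a^2 + 201*a - 10) + 12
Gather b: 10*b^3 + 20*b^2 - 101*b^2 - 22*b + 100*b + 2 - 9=10*b^3 - 81*b^2 + 78*b - 7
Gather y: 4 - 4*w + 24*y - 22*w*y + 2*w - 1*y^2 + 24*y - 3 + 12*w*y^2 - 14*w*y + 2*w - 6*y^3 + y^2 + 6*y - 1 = 12*w*y^2 - 6*y^3 + y*(54 - 36*w)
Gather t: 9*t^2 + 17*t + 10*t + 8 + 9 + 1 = 9*t^2 + 27*t + 18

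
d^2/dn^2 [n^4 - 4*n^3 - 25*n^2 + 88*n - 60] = 12*n^2 - 24*n - 50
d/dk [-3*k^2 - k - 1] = -6*k - 1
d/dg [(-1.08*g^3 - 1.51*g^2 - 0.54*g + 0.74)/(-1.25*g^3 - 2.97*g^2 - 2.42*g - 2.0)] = (1.3201*g^4 + 3.8772*g^3 + 11.3054*g^2 + 10.4356*g + 2.8708)/(1.5625*g^6 + 7.425*g^5 + 14.8709*g^4 + 19.3748*g^3 + 17.7364*g^2 + 9.68*g + 4.0)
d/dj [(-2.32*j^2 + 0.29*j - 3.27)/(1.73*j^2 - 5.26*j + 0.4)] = (11.7015*j^2 + 9.4582*j - 17.0842)/(2.9929*j^4 - 18.1996*j^3 + 29.0516*j^2 - 4.208*j + 0.16)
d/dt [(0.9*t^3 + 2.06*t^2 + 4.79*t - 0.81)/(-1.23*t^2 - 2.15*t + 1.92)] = (-1.107*t^4 - 3.87*t^3 + 6.6467*t^2 + 5.9178*t + 7.4553)/(1.5129*t^4 + 5.289*t^3 - 0.1007*t^2 - 8.256*t + 3.6864)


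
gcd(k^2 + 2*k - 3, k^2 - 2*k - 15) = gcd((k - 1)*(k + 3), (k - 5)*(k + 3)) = k + 3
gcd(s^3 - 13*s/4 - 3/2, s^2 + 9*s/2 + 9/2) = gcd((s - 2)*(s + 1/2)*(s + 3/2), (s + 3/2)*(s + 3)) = s + 3/2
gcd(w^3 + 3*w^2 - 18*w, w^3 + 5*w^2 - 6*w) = w^2 + 6*w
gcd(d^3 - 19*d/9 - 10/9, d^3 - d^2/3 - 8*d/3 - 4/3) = d^2 + 5*d/3 + 2/3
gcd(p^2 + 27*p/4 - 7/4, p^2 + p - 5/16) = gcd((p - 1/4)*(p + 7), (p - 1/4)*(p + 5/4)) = p - 1/4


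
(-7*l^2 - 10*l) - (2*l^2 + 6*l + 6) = -9*l^2 - 16*l - 6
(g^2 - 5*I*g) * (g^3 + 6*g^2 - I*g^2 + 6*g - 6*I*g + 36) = g^5 + 6*g^4 - 6*I*g^4 + g^3 - 36*I*g^3 + 6*g^2 - 30*I*g^2 - 180*I*g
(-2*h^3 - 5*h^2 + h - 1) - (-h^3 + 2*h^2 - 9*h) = -h^3 - 7*h^2 + 10*h - 1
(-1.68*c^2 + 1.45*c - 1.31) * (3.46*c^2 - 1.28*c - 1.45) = -5.8128*c^4 + 7.1674*c^3 - 3.9526*c^2 - 0.4257*c + 1.8995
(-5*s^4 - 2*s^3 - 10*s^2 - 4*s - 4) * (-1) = 5*s^4 + 2*s^3 + 10*s^2 + 4*s + 4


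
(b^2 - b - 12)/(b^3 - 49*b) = (b^2 - b - 12)/(b*(b^2 - 49))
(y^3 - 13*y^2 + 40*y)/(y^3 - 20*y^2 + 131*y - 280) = y/(y - 7)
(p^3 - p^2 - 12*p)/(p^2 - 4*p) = p + 3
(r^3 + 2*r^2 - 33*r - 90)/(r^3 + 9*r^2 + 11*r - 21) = (r^2 - r - 30)/(r^2 + 6*r - 7)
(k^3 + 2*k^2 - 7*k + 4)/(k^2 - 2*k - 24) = (k^2 - 2*k + 1)/(k - 6)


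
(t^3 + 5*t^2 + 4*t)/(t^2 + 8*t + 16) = t*(t + 1)/(t + 4)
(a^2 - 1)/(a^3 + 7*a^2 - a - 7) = 1/(a + 7)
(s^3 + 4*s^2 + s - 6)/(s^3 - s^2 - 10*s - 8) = (s^2 + 2*s - 3)/(s^2 - 3*s - 4)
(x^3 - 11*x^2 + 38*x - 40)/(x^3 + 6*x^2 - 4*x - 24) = (x^2 - 9*x + 20)/(x^2 + 8*x + 12)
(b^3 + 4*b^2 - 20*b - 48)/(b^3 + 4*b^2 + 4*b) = (b^2 + 2*b - 24)/(b*(b + 2))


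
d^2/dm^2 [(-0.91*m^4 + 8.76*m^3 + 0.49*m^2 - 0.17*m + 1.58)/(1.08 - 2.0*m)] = (21.84*m^4 - 101.5296*m^3 + 126.266688*m^2 - 61.305984*m - 13.048672)/(8.0*m^3 - 12.96*m^2 + 6.9984*m - 1.259712)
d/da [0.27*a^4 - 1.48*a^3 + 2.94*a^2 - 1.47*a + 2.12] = 1.08*a^3 - 4.44*a^2 + 5.88*a - 1.47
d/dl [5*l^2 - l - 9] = 10*l - 1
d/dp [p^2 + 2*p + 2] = 2*p + 2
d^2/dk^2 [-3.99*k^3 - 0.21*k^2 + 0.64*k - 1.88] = -23.94*k - 0.42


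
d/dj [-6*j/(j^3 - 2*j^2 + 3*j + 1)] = 6*(2*j^3 - 2*j^2 - 1)/(j^6 - 4*j^5 + 10*j^4 - 10*j^3 + 5*j^2 + 6*j + 1)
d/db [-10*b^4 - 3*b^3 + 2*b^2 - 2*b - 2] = -40*b^3 - 9*b^2 + 4*b - 2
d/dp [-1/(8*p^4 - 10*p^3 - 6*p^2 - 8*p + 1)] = 2*(16*p^3 - 15*p^2 - 6*p - 4)/(-8*p^4 + 10*p^3 + 6*p^2 + 8*p - 1)^2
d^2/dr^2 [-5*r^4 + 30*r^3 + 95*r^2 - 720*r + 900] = -60*r^2 + 180*r + 190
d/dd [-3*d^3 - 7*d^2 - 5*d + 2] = -9*d^2 - 14*d - 5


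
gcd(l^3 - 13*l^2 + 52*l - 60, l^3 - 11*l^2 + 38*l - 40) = l^2 - 7*l + 10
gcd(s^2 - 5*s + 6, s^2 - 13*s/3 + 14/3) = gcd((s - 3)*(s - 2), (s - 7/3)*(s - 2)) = s - 2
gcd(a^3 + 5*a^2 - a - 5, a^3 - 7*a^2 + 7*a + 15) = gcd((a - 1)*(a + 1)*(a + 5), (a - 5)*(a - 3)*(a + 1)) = a + 1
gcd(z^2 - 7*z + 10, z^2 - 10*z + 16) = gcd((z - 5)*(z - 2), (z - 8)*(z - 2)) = z - 2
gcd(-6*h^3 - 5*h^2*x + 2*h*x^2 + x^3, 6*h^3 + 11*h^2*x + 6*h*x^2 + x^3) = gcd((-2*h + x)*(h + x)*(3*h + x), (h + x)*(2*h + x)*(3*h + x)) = 3*h^2 + 4*h*x + x^2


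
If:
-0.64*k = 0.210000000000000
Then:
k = -0.33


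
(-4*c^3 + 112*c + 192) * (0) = 0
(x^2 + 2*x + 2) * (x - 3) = x^3 - x^2 - 4*x - 6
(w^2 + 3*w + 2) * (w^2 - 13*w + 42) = w^4 - 10*w^3 + 5*w^2 + 100*w + 84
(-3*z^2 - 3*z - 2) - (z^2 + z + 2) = -4*z^2 - 4*z - 4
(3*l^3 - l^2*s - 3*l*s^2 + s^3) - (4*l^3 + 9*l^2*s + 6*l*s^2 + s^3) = -l^3 - 10*l^2*s - 9*l*s^2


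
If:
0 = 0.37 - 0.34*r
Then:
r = 1.09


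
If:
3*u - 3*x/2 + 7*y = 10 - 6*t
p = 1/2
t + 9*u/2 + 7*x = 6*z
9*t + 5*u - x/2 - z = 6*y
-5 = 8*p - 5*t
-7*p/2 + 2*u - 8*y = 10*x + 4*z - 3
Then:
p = 1/2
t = 9/5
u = -6273/2440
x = -6291/19520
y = 35857/39040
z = -78243/39040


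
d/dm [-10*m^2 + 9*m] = 9 - 20*m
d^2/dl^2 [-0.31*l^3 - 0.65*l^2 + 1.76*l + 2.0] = -1.86*l - 1.3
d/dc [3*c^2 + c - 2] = 6*c + 1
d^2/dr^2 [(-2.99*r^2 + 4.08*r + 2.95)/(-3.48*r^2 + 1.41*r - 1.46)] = (-5.6843418860808e-14*r^4 - 69.4781999999999*r^3 - 305.503632*r^2 + 211.228344*r + 14.195722)/(42.144192*r^6 - 51.226992*r^5 + 73.799316*r^4 - 45.786789*r^3 + 30.961782*r^2 - 9.016668*r + 3.112136)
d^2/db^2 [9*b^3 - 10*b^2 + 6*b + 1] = 54*b - 20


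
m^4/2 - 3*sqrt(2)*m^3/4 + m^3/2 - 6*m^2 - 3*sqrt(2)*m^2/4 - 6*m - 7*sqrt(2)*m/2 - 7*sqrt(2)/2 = (m/2 + sqrt(2)/2)*(m + 1)*(m - 7*sqrt(2)/2)*(m + sqrt(2))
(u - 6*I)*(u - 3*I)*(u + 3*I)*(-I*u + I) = -I*u^4 - 6*u^3 + I*u^3 + 6*u^2 - 9*I*u^2 - 54*u + 9*I*u + 54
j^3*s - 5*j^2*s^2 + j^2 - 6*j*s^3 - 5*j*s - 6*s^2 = (j - 6*s)*(j + s)*(j*s + 1)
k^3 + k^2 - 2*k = k*(k - 1)*(k + 2)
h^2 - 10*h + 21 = (h - 7)*(h - 3)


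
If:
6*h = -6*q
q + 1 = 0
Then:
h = 1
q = -1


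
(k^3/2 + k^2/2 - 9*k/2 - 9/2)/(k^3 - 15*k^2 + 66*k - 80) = (k^3 + k^2 - 9*k - 9)/(2*(k^3 - 15*k^2 + 66*k - 80))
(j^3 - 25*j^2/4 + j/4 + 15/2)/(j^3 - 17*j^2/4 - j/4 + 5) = (j - 6)/(j - 4)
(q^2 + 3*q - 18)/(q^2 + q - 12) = (q + 6)/(q + 4)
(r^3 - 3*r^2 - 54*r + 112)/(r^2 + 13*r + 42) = (r^2 - 10*r + 16)/(r + 6)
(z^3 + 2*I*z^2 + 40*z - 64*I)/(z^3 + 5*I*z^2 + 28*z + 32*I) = (z - 2*I)/(z + I)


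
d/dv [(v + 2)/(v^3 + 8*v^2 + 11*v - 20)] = (v^3 + 8*v^2 + 11*v - (v + 2)*(3*v^2 + 16*v + 11) - 20)/(v^3 + 8*v^2 + 11*v - 20)^2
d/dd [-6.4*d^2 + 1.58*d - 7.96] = 1.58 - 12.8*d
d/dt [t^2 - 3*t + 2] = 2*t - 3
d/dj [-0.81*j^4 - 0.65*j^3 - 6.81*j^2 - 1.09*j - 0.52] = -3.24*j^3 - 1.95*j^2 - 13.62*j - 1.09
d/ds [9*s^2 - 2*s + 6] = 18*s - 2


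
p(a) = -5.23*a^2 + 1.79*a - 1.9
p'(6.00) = -60.97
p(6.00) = -179.44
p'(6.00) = -60.97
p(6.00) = -179.44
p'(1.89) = -17.98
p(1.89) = -17.20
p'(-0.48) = 6.81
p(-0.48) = -3.96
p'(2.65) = -25.93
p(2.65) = -33.88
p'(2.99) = -29.49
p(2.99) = -43.30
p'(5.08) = -51.35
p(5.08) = -127.77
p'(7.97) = -81.58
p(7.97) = -319.85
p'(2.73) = -26.77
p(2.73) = -35.99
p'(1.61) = -15.05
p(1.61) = -12.57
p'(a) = 1.79 - 10.46*a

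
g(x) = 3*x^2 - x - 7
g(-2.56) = 15.22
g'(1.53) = 8.18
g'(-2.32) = -14.92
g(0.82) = -5.80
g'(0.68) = 3.08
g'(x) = 6*x - 1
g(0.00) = -7.00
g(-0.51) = -5.71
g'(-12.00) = -73.00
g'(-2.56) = -16.36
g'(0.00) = -1.00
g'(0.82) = 3.92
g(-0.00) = -7.00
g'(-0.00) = -1.00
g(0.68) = -6.29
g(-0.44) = -5.98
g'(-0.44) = -3.64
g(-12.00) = 437.00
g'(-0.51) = -4.06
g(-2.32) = 11.47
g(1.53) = -1.51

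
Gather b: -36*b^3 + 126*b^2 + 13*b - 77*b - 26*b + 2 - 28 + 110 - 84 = -36*b^3 + 126*b^2 - 90*b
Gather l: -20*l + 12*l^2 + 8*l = 12*l^2 - 12*l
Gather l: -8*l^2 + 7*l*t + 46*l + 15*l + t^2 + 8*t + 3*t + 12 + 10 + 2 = -8*l^2 + l*(7*t + 61) + t^2 + 11*t + 24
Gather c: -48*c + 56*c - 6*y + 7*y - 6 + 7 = 8*c + y + 1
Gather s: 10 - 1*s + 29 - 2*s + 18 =57 - 3*s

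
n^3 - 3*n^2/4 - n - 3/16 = (n - 3/2)*(n + 1/4)*(n + 1/2)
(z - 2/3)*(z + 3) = z^2 + 7*z/3 - 2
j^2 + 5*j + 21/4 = (j + 3/2)*(j + 7/2)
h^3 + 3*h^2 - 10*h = h*(h - 2)*(h + 5)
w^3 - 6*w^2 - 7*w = w*(w - 7)*(w + 1)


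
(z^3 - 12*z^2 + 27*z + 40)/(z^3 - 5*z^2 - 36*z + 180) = (z^2 - 7*z - 8)/(z^2 - 36)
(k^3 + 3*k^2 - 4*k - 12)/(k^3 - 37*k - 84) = (k^2 - 4)/(k^2 - 3*k - 28)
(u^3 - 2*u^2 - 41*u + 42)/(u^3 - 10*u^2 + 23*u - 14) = (u + 6)/(u - 2)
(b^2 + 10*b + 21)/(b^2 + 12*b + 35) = (b + 3)/(b + 5)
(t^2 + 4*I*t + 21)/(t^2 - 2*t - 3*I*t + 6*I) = (t + 7*I)/(t - 2)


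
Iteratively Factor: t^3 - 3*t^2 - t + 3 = (t - 1)*(t^2 - 2*t - 3) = (t - 1)*(t + 1)*(t - 3)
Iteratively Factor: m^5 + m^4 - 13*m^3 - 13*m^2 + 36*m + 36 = (m - 3)*(m^4 + 4*m^3 - m^2 - 16*m - 12) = (m - 3)*(m + 1)*(m^3 + 3*m^2 - 4*m - 12) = (m - 3)*(m + 1)*(m + 2)*(m^2 + m - 6) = (m - 3)*(m + 1)*(m + 2)*(m + 3)*(m - 2)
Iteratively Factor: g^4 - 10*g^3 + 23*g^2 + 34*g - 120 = (g - 3)*(g^3 - 7*g^2 + 2*g + 40) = (g - 3)*(g + 2)*(g^2 - 9*g + 20) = (g - 4)*(g - 3)*(g + 2)*(g - 5)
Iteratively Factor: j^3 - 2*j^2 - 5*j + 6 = (j - 1)*(j^2 - j - 6) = (j - 1)*(j + 2)*(j - 3)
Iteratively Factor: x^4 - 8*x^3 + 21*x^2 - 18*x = (x - 3)*(x^3 - 5*x^2 + 6*x) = (x - 3)^2*(x^2 - 2*x) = x*(x - 3)^2*(x - 2)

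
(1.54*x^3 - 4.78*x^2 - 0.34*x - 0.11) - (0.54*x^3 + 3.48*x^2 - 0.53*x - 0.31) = 1.0*x^3 - 8.26*x^2 + 0.19*x + 0.2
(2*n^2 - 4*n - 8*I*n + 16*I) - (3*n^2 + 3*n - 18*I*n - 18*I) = -n^2 - 7*n + 10*I*n + 34*I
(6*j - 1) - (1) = 6*j - 2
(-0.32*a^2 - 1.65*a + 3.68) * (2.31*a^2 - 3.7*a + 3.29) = -0.7392*a^4 - 2.6275*a^3 + 13.553*a^2 - 19.0445*a + 12.1072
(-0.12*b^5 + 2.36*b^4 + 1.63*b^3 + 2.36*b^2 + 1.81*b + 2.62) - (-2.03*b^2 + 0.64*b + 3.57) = -0.12*b^5 + 2.36*b^4 + 1.63*b^3 + 4.39*b^2 + 1.17*b - 0.95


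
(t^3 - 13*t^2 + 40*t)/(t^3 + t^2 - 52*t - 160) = t*(t - 5)/(t^2 + 9*t + 20)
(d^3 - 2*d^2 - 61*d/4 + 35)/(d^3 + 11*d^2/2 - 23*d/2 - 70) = (d - 5/2)/(d + 5)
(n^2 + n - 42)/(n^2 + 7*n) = (n - 6)/n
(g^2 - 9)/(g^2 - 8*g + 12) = (g^2 - 9)/(g^2 - 8*g + 12)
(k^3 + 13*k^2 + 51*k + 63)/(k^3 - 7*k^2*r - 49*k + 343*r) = (-k^2 - 6*k - 9)/(-k^2 + 7*k*r + 7*k - 49*r)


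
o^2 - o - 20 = (o - 5)*(o + 4)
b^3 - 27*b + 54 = (b - 3)^2*(b + 6)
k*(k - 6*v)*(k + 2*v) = k^3 - 4*k^2*v - 12*k*v^2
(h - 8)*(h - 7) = h^2 - 15*h + 56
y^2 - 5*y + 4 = (y - 4)*(y - 1)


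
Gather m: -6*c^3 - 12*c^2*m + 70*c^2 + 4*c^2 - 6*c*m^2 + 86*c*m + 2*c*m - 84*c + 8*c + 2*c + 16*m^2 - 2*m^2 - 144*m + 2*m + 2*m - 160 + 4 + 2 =-6*c^3 + 74*c^2 - 74*c + m^2*(14 - 6*c) + m*(-12*c^2 + 88*c - 140) - 154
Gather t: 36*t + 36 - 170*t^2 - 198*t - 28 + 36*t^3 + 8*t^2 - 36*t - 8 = 36*t^3 - 162*t^2 - 198*t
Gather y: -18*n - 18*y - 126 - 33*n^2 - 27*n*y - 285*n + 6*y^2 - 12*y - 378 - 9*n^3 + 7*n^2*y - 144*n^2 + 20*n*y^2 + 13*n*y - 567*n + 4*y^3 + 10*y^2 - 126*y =-9*n^3 - 177*n^2 - 870*n + 4*y^3 + y^2*(20*n + 16) + y*(7*n^2 - 14*n - 156) - 504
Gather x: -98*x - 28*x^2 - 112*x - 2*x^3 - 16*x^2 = -2*x^3 - 44*x^2 - 210*x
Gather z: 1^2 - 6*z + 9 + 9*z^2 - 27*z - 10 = 9*z^2 - 33*z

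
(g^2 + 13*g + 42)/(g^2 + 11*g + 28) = (g + 6)/(g + 4)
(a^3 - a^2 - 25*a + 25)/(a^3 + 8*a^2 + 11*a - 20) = (a - 5)/(a + 4)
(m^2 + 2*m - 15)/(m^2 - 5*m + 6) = (m + 5)/(m - 2)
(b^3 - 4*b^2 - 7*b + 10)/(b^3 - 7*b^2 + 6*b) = (b^2 - 3*b - 10)/(b*(b - 6))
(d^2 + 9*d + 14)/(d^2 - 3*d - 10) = (d + 7)/(d - 5)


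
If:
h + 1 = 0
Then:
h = -1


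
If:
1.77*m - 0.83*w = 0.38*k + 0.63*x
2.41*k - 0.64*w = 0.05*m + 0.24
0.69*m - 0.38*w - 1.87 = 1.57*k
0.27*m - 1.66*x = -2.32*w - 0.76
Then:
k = -6.78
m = -25.88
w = -23.90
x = -37.15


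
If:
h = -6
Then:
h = -6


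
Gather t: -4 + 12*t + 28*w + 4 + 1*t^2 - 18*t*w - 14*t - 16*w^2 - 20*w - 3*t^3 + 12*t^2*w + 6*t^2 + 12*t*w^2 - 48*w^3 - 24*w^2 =-3*t^3 + t^2*(12*w + 7) + t*(12*w^2 - 18*w - 2) - 48*w^3 - 40*w^2 + 8*w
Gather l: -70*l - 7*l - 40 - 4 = -77*l - 44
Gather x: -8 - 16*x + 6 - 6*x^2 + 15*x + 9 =-6*x^2 - x + 7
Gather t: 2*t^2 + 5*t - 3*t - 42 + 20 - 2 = 2*t^2 + 2*t - 24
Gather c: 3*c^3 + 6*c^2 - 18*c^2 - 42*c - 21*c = 3*c^3 - 12*c^2 - 63*c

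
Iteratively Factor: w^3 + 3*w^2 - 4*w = (w - 1)*(w^2 + 4*w) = (w - 1)*(w + 4)*(w)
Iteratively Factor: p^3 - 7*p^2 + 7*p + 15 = (p + 1)*(p^2 - 8*p + 15) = (p - 5)*(p + 1)*(p - 3)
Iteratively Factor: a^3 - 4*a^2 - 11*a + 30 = (a + 3)*(a^2 - 7*a + 10) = (a - 5)*(a + 3)*(a - 2)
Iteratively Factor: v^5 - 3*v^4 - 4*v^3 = (v - 4)*(v^4 + v^3) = v*(v - 4)*(v^3 + v^2) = v*(v - 4)*(v + 1)*(v^2) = v^2*(v - 4)*(v + 1)*(v)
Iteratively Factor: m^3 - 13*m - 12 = (m + 1)*(m^2 - m - 12) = (m - 4)*(m + 1)*(m + 3)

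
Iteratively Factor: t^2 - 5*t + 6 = (t - 2)*(t - 3)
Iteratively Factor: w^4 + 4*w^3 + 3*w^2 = (w)*(w^3 + 4*w^2 + 3*w) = w*(w + 3)*(w^2 + w) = w*(w + 1)*(w + 3)*(w)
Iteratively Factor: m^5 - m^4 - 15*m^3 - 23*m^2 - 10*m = (m + 1)*(m^4 - 2*m^3 - 13*m^2 - 10*m) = (m - 5)*(m + 1)*(m^3 + 3*m^2 + 2*m) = (m - 5)*(m + 1)^2*(m^2 + 2*m) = m*(m - 5)*(m + 1)^2*(m + 2)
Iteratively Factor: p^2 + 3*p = (p)*(p + 3)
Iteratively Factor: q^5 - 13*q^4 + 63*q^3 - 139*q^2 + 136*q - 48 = (q - 1)*(q^4 - 12*q^3 + 51*q^2 - 88*q + 48) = (q - 1)^2*(q^3 - 11*q^2 + 40*q - 48) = (q - 3)*(q - 1)^2*(q^2 - 8*q + 16) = (q - 4)*(q - 3)*(q - 1)^2*(q - 4)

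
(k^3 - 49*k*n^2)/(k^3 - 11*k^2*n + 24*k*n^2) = (k^2 - 49*n^2)/(k^2 - 11*k*n + 24*n^2)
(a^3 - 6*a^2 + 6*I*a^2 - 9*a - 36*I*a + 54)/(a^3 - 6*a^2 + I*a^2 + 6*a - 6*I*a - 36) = (a + 3*I)/(a - 2*I)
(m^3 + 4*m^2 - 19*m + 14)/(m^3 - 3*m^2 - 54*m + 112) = (m - 1)/(m - 8)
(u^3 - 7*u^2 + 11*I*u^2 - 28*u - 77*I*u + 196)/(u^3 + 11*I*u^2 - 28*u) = (u - 7)/u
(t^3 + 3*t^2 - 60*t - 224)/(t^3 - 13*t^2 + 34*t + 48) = (t^2 + 11*t + 28)/(t^2 - 5*t - 6)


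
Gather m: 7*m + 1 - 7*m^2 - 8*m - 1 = -7*m^2 - m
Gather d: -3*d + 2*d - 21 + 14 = -d - 7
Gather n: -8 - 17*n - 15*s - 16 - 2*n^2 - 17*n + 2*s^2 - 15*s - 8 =-2*n^2 - 34*n + 2*s^2 - 30*s - 32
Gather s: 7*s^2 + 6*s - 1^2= 7*s^2 + 6*s - 1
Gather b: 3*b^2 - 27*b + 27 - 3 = 3*b^2 - 27*b + 24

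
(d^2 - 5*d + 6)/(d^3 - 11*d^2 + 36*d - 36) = 1/(d - 6)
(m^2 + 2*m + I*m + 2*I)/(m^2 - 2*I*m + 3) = (m + 2)/(m - 3*I)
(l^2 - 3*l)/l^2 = (l - 3)/l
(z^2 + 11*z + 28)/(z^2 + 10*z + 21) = (z + 4)/(z + 3)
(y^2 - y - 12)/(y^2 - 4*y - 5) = (-y^2 + y + 12)/(-y^2 + 4*y + 5)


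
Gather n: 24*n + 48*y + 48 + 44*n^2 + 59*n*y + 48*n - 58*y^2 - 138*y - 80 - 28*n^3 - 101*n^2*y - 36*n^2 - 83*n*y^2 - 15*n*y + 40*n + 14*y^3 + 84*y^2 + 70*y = -28*n^3 + n^2*(8 - 101*y) + n*(-83*y^2 + 44*y + 112) + 14*y^3 + 26*y^2 - 20*y - 32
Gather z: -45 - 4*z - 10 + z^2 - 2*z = z^2 - 6*z - 55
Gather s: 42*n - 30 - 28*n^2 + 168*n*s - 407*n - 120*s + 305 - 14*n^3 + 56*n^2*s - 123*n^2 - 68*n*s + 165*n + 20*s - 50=-14*n^3 - 151*n^2 - 200*n + s*(56*n^2 + 100*n - 100) + 225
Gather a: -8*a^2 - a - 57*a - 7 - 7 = -8*a^2 - 58*a - 14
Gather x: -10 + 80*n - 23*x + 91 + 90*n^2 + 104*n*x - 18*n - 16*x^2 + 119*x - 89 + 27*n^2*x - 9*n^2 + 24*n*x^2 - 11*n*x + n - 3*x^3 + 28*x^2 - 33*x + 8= 81*n^2 + 63*n - 3*x^3 + x^2*(24*n + 12) + x*(27*n^2 + 93*n + 63)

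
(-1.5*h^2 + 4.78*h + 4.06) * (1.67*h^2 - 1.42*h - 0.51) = -2.505*h^4 + 10.1126*h^3 + 0.757599999999999*h^2 - 8.203*h - 2.0706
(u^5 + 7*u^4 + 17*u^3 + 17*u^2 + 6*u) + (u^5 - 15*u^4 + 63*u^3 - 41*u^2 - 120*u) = 2*u^5 - 8*u^4 + 80*u^3 - 24*u^2 - 114*u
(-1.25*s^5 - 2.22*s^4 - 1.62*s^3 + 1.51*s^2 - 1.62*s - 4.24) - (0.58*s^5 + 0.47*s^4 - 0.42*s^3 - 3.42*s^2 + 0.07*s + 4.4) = -1.83*s^5 - 2.69*s^4 - 1.2*s^3 + 4.93*s^2 - 1.69*s - 8.64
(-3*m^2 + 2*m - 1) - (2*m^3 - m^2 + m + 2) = -2*m^3 - 2*m^2 + m - 3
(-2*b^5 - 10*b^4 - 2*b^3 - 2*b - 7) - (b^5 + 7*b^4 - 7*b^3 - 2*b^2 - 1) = -3*b^5 - 17*b^4 + 5*b^3 + 2*b^2 - 2*b - 6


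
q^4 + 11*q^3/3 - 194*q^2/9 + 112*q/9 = q*(q - 8/3)*(q - 2/3)*(q + 7)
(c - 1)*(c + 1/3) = c^2 - 2*c/3 - 1/3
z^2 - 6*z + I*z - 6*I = (z - 6)*(z + I)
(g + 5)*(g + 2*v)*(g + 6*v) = g^3 + 8*g^2*v + 5*g^2 + 12*g*v^2 + 40*g*v + 60*v^2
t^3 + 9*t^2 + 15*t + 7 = (t + 1)^2*(t + 7)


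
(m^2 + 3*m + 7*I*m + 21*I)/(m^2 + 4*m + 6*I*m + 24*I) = (m^2 + m*(3 + 7*I) + 21*I)/(m^2 + m*(4 + 6*I) + 24*I)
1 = 1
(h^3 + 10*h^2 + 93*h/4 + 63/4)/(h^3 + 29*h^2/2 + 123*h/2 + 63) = (h + 3/2)/(h + 6)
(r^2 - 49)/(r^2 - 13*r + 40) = (r^2 - 49)/(r^2 - 13*r + 40)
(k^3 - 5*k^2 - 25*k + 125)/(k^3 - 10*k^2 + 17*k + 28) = (k^3 - 5*k^2 - 25*k + 125)/(k^3 - 10*k^2 + 17*k + 28)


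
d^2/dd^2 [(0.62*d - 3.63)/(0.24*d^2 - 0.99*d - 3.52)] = ((2.97 - 0.8928*d)*(-0.24*d^2 + 0.99*d + 3.52) - (0.48*d - 0.99)*(0.62*d - 3.63)*(0.96*d - 1.98))/(-0.24*d^2 + 0.99*d + 3.52)^3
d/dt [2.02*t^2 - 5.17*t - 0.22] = 4.04*t - 5.17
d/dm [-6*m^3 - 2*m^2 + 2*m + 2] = -18*m^2 - 4*m + 2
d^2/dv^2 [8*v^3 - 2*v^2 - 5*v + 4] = 48*v - 4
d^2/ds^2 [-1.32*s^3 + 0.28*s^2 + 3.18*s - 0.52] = 0.56 - 7.92*s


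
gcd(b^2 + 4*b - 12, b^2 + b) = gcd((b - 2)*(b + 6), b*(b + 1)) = 1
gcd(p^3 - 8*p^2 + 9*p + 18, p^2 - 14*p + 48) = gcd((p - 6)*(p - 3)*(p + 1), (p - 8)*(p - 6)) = p - 6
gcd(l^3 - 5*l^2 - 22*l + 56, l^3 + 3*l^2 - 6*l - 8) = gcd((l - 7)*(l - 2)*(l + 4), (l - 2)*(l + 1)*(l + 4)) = l^2 + 2*l - 8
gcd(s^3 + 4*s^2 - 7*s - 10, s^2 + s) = s + 1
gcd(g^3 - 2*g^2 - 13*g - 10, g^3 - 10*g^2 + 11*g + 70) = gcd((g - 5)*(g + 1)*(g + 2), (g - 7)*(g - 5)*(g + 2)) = g^2 - 3*g - 10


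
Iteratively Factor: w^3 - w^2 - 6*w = (w + 2)*(w^2 - 3*w) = (w - 3)*(w + 2)*(w)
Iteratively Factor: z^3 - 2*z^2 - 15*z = (z)*(z^2 - 2*z - 15) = z*(z - 5)*(z + 3)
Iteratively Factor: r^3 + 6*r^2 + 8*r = (r)*(r^2 + 6*r + 8) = r*(r + 2)*(r + 4)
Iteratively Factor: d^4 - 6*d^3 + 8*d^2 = (d)*(d^3 - 6*d^2 + 8*d) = d^2*(d^2 - 6*d + 8) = d^2*(d - 4)*(d - 2)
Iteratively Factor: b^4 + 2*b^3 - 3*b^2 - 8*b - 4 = (b + 1)*(b^3 + b^2 - 4*b - 4) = (b + 1)^2*(b^2 - 4) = (b - 2)*(b + 1)^2*(b + 2)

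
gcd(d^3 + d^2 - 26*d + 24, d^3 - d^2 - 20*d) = 1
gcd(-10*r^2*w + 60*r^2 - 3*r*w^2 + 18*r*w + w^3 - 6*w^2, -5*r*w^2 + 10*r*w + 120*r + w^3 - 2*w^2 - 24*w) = 5*r*w - 30*r - w^2 + 6*w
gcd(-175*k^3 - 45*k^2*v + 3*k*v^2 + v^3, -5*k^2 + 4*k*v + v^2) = 5*k + v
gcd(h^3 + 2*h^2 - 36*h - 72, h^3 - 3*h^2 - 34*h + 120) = h + 6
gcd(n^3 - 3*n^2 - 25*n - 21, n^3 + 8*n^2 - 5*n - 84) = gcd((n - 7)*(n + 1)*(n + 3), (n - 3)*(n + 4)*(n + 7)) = 1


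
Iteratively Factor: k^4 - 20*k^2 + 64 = (k - 2)*(k^3 + 2*k^2 - 16*k - 32) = (k - 2)*(k + 2)*(k^2 - 16) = (k - 2)*(k + 2)*(k + 4)*(k - 4)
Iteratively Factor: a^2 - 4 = (a + 2)*(a - 2)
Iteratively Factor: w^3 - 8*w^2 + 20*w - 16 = (w - 2)*(w^2 - 6*w + 8) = (w - 2)^2*(w - 4)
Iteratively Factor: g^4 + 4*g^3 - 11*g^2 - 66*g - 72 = (g + 3)*(g^3 + g^2 - 14*g - 24) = (g + 2)*(g + 3)*(g^2 - g - 12) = (g + 2)*(g + 3)^2*(g - 4)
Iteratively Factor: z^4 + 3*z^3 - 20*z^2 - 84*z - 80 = (z + 2)*(z^3 + z^2 - 22*z - 40) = (z - 5)*(z + 2)*(z^2 + 6*z + 8) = (z - 5)*(z + 2)^2*(z + 4)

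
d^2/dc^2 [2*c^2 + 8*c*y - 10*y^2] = 4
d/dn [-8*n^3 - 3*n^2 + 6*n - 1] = -24*n^2 - 6*n + 6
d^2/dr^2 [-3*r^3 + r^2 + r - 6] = 2 - 18*r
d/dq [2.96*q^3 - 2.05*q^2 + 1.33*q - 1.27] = 8.88*q^2 - 4.1*q + 1.33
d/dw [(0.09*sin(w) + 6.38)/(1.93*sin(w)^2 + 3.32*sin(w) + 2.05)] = (-24.6268*sin(w) + 0.08685*cos(2*w) - 21.08395)*cos(w)/(1.93*sin(w)^2 + 3.32*sin(w) + 2.05)^2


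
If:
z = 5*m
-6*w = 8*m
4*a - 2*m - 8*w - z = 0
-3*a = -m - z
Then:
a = 0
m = 0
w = 0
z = 0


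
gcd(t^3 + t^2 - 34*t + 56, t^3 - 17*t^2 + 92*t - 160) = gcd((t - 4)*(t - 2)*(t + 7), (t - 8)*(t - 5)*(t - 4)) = t - 4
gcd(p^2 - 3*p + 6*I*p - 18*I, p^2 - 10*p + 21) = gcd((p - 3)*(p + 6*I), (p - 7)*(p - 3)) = p - 3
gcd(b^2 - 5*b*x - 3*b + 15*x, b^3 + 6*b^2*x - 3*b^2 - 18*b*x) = b - 3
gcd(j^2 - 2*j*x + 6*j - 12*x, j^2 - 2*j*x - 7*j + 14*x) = -j + 2*x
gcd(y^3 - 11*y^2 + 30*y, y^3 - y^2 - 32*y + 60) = y - 5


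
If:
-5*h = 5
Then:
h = -1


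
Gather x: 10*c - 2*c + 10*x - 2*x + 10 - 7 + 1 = 8*c + 8*x + 4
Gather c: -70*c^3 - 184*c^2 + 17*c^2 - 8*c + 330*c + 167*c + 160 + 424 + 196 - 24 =-70*c^3 - 167*c^2 + 489*c + 756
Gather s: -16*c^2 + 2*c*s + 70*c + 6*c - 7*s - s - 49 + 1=-16*c^2 + 76*c + s*(2*c - 8) - 48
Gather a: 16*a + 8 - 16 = 16*a - 8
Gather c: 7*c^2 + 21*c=7*c^2 + 21*c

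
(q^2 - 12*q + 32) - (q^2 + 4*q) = 32 - 16*q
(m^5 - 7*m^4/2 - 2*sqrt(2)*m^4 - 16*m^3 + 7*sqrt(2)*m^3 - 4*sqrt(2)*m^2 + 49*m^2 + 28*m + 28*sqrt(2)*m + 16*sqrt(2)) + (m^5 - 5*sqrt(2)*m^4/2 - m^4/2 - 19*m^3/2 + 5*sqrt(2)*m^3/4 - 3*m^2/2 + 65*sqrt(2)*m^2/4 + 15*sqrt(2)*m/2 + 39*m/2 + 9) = 2*m^5 - 9*sqrt(2)*m^4/2 - 4*m^4 - 51*m^3/2 + 33*sqrt(2)*m^3/4 + 49*sqrt(2)*m^2/4 + 95*m^2/2 + 95*m/2 + 71*sqrt(2)*m/2 + 9 + 16*sqrt(2)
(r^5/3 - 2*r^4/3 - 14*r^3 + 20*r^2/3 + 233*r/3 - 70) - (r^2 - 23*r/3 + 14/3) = r^5/3 - 2*r^4/3 - 14*r^3 + 17*r^2/3 + 256*r/3 - 224/3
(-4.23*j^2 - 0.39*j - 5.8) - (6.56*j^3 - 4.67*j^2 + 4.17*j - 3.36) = -6.56*j^3 + 0.44*j^2 - 4.56*j - 2.44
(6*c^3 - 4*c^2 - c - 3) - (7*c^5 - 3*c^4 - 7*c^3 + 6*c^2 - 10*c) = -7*c^5 + 3*c^4 + 13*c^3 - 10*c^2 + 9*c - 3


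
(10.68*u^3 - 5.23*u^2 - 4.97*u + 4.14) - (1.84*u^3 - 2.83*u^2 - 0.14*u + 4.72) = 8.84*u^3 - 2.4*u^2 - 4.83*u - 0.58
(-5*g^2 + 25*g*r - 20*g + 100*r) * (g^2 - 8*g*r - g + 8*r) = -5*g^4 + 65*g^3*r - 15*g^3 - 200*g^2*r^2 + 195*g^2*r + 20*g^2 - 600*g*r^2 - 260*g*r + 800*r^2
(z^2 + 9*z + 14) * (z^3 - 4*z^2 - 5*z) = z^5 + 5*z^4 - 27*z^3 - 101*z^2 - 70*z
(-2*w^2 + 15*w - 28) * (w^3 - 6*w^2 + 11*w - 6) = -2*w^5 + 27*w^4 - 140*w^3 + 345*w^2 - 398*w + 168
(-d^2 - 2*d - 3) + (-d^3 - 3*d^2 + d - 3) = -d^3 - 4*d^2 - d - 6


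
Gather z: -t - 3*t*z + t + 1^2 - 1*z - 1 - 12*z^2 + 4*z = -12*z^2 + z*(3 - 3*t)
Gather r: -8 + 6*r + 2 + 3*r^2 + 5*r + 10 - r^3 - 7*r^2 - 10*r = -r^3 - 4*r^2 + r + 4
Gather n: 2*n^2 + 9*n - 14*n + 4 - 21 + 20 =2*n^2 - 5*n + 3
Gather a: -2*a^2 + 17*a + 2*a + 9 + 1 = -2*a^2 + 19*a + 10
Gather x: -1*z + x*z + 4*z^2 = x*z + 4*z^2 - z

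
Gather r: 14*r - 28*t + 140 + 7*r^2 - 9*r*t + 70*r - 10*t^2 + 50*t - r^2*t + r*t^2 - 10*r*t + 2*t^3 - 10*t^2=r^2*(7 - t) + r*(t^2 - 19*t + 84) + 2*t^3 - 20*t^2 + 22*t + 140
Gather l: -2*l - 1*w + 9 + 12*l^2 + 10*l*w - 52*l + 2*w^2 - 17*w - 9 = 12*l^2 + l*(10*w - 54) + 2*w^2 - 18*w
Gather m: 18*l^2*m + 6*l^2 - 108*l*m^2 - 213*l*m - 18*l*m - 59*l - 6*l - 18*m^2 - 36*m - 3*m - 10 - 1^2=6*l^2 - 65*l + m^2*(-108*l - 18) + m*(18*l^2 - 231*l - 39) - 11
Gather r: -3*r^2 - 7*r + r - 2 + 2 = -3*r^2 - 6*r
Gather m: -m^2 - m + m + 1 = 1 - m^2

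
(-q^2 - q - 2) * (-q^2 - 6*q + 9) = q^4 + 7*q^3 - q^2 + 3*q - 18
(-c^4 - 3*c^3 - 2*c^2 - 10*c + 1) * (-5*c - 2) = 5*c^5 + 17*c^4 + 16*c^3 + 54*c^2 + 15*c - 2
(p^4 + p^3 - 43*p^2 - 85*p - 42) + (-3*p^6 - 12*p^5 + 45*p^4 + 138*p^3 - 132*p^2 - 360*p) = -3*p^6 - 12*p^5 + 46*p^4 + 139*p^3 - 175*p^2 - 445*p - 42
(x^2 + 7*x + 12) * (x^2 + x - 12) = x^4 + 8*x^3 + 7*x^2 - 72*x - 144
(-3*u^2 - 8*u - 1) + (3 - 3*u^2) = -6*u^2 - 8*u + 2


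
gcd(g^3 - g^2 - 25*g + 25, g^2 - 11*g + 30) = g - 5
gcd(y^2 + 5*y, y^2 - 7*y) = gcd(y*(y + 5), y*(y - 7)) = y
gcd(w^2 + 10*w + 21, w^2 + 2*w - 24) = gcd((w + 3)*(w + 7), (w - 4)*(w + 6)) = 1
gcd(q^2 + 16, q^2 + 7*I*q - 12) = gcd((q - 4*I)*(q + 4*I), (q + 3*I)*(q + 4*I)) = q + 4*I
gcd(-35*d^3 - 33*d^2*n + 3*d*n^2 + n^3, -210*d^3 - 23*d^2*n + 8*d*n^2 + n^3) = 35*d^2 - 2*d*n - n^2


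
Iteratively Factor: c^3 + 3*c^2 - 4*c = (c)*(c^2 + 3*c - 4) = c*(c + 4)*(c - 1)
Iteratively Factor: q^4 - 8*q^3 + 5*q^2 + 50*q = (q - 5)*(q^3 - 3*q^2 - 10*q) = (q - 5)^2*(q^2 + 2*q) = (q - 5)^2*(q + 2)*(q)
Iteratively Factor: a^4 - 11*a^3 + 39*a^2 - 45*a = (a - 3)*(a^3 - 8*a^2 + 15*a) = (a - 3)^2*(a^2 - 5*a) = (a - 5)*(a - 3)^2*(a)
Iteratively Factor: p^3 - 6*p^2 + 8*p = (p - 2)*(p^2 - 4*p) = (p - 4)*(p - 2)*(p)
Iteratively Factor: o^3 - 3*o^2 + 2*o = (o - 2)*(o^2 - o) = (o - 2)*(o - 1)*(o)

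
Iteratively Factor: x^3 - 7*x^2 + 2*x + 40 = (x + 2)*(x^2 - 9*x + 20) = (x - 5)*(x + 2)*(x - 4)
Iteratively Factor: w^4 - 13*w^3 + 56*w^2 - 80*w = (w - 4)*(w^3 - 9*w^2 + 20*w) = (w - 5)*(w - 4)*(w^2 - 4*w) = w*(w - 5)*(w - 4)*(w - 4)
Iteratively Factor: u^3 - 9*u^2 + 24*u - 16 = (u - 4)*(u^2 - 5*u + 4) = (u - 4)*(u - 1)*(u - 4)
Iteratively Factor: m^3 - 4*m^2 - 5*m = (m - 5)*(m^2 + m) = m*(m - 5)*(m + 1)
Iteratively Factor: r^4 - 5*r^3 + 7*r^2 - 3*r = (r)*(r^3 - 5*r^2 + 7*r - 3) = r*(r - 1)*(r^2 - 4*r + 3) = r*(r - 1)^2*(r - 3)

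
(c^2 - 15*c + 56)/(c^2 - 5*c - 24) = (c - 7)/(c + 3)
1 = 1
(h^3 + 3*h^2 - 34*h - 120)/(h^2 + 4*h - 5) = (h^2 - 2*h - 24)/(h - 1)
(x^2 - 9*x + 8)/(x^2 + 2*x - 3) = (x - 8)/(x + 3)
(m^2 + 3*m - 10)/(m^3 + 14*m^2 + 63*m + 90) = (m - 2)/(m^2 + 9*m + 18)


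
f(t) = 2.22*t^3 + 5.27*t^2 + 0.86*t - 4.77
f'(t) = 6.66*t^2 + 10.54*t + 0.86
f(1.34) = 11.19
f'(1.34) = 26.94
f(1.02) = 3.95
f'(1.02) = 18.54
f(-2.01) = -3.24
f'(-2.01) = 6.58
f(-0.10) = -4.81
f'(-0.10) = -0.13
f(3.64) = 175.25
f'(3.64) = 127.47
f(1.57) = 18.16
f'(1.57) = 33.82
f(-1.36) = -1.78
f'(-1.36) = -1.16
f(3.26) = 130.96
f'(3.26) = 106.00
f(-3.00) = -19.86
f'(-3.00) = 29.18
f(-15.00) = -6324.42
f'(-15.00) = 1341.26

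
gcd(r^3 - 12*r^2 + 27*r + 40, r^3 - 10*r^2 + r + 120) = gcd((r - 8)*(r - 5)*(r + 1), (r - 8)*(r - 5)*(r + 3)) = r^2 - 13*r + 40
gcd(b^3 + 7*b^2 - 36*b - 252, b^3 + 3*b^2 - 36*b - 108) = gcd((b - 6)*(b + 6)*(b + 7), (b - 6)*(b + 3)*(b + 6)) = b^2 - 36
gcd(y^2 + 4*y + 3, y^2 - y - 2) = y + 1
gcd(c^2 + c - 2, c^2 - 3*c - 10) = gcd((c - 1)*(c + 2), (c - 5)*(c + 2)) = c + 2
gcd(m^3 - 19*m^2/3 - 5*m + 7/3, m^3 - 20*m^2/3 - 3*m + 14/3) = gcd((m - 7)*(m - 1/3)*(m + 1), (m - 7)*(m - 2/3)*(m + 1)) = m^2 - 6*m - 7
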